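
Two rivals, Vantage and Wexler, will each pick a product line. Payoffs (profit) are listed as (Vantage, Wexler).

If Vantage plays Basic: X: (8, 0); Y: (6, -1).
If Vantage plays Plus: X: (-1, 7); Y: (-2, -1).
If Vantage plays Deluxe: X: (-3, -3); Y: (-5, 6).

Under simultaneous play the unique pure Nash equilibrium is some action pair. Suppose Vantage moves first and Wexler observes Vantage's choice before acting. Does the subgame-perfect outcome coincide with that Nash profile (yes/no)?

yes

Backward induction with Vantage moving first.
- Basic: Wexler compares 0, -1 and picks X; Vantage would get 8.
- Plus: Wexler compares 7, -1 and picks X; Vantage would get -1.
- Deluxe: Wexler compares -3, 6 and picks Y; Vantage would get -5.
Maximizing over 8, -1, -5, Vantage chooses Basic. Subgame-perfect outcome: (Basic, X) with payoffs (8, 0).
Now find the simultaneous Nash equilibrium.
Vantage's best replies: X→Basic; Y→Basic.
Wexler's best replies: Basic→X; Plus→X; Deluxe→Y.
Only (Basic, X) has each player best-responding; Nash payoffs (8, 0).
Sequential outcome (Basic, X) coincides with the Nash profile (Basic, X).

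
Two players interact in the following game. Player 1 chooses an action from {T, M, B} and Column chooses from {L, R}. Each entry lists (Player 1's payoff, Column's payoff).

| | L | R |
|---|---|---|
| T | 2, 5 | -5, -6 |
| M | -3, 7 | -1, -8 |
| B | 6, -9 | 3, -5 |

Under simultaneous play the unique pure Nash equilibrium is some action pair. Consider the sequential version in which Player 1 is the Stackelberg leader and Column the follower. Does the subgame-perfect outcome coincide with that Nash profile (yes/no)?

Work backward from Column's decision.
- T: BR = L, leader payoff 2.
- M: BR = L, leader payoff -3.
- B: BR = R, leader payoff 3.
Maximizing over 2, -3, 3, Player 1 chooses B. Subgame-perfect outcome: (B, R) with payoffs (3, -5).
Now find the simultaneous Nash equilibrium.
Player 1's best replies: L→B; R→B.
Column's best replies: T→L; M→L; B→R.
Only (B, R) has each player best-responding; Nash payoffs (3, -5).
Sequential outcome (B, R) coincides with the Nash profile (B, R).

yes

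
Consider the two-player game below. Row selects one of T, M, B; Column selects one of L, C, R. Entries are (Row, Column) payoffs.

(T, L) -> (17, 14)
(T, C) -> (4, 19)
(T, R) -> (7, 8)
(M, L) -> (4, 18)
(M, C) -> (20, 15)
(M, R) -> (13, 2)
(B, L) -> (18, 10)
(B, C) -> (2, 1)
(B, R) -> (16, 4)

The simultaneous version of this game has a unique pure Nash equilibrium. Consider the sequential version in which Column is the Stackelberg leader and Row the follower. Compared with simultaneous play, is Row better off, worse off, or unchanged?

Work backward from Row's decision.
- L: BR = B, leader payoff 10.
- C: BR = M, leader payoff 15.
- R: BR = B, leader payoff 4.
Among 10, 15, 4, the best is 15 at C. Subgame-perfect outcome: (M, C) with payoffs (20, 15).
Under simultaneous play:
Row's best replies: L→B; C→M; R→B.
Column's best replies: T→C; M→L; B→L.
Only (B, L) has each player best-responding; Nash payoffs (18, 10).
Row earns 20 sequentially versus 18 at the Nash outcome: better off.

better off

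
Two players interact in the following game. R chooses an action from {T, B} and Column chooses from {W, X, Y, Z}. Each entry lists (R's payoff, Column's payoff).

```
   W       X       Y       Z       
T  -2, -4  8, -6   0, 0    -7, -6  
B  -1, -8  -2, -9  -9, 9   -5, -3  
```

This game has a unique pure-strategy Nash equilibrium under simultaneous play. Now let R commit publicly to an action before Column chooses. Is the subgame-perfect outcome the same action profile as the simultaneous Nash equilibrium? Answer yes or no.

yes

Solve by backward induction (R leads).
- T → Column plays Y (best of -4, -6, 0, -6); R gets 0.
- B → Column plays Y (best of -8, -9, 9, -3); R gets -9.
Maximizing over 0, -9, R chooses T. Subgame-perfect outcome: (T, Y) with payoffs (0, 0).
For the simultaneous game, intersect best replies.
R's best replies: W→B; X→T; Y→T; Z→B.
Column's best replies: T→Y; B→Y.
Only (T, Y) has each player best-responding; Nash payoffs (0, 0).
Sequential outcome (T, Y) coincides with the Nash profile (T, Y).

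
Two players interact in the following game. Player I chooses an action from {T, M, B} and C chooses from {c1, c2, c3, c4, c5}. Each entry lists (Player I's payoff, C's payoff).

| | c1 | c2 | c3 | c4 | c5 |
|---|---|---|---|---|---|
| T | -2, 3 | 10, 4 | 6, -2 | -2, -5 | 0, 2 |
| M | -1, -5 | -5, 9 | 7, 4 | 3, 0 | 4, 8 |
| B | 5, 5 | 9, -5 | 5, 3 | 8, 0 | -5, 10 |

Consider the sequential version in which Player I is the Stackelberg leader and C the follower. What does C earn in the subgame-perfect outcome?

4

Backward induction with Player I moving first.
- T → C plays c2 (best of 3, 4, -2, -5, 2); Player I gets 10.
- M → C plays c2 (best of -5, 9, 4, 0, 8); Player I gets -5.
- B → C plays c5 (best of 5, -5, 3, 0, 10); Player I gets -5.
Among 10, -5, -5, the best is 10 at T. Subgame-perfect outcome: (T, c2) with payoffs (10, 4).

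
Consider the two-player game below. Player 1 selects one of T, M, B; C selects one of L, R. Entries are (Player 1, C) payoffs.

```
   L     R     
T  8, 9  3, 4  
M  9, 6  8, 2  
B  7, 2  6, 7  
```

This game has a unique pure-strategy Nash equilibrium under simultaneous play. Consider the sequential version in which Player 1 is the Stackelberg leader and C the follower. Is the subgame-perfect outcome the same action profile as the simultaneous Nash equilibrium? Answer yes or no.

Backward induction with Player 1 moving first.
- T → C plays L (best of 9, 4); Player 1 gets 8.
- M → C plays L (best of 6, 2); Player 1 gets 9.
- B → C plays R (best of 2, 7); Player 1 gets 6.
Player 1's induced payoffs are 8, 9, 6, so Player 1 commits to M. Subgame-perfect outcome: (M, L) with payoffs (9, 6).
Now find the simultaneous Nash equilibrium.
Player 1's best replies: L→M; R→M.
C's best replies: T→L; M→L; B→R.
Only (M, L) has each player best-responding; Nash payoffs (9, 6).
Sequential outcome (M, L) coincides with the Nash profile (M, L).

yes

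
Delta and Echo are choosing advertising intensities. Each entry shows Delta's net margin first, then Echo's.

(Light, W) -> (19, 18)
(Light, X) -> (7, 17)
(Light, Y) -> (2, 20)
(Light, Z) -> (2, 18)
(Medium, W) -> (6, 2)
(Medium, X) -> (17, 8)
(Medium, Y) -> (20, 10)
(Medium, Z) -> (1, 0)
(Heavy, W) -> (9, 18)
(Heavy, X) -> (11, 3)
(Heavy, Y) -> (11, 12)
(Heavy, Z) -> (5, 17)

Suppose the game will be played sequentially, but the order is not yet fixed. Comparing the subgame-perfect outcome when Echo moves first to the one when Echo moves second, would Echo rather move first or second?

first

If Delta leads: Echo's best replies are Light→Y, Medium→Y, Heavy→W; Delta's induced payoffs 2, 20, 9; outcome (Medium, Y), payoffs (20, 10).
If Echo leads: Delta's best replies are W→Light, X→Medium, Y→Medium, Z→Heavy; Echo's induced payoffs 18, 8, 10, 17; outcome (Light, W), payoffs (19, 18).
Echo gets 18 moving first and 10 moving second, so Echo prefers to move first.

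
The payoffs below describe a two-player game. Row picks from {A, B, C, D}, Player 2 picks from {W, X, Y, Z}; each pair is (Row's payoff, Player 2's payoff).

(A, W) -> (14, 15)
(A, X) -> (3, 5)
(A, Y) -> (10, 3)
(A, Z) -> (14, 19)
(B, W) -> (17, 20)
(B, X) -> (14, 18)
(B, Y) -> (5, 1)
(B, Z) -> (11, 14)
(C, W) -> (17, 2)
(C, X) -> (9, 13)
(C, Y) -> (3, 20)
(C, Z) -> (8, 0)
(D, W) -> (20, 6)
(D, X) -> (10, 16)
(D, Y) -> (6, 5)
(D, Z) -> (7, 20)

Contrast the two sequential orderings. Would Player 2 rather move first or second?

If Row leads: Player 2's best replies are A→Z, B→W, C→Y, D→Z; Row's induced payoffs 14, 17, 3, 7; outcome (B, W), payoffs (17, 20).
If Player 2 leads: Row's best replies are W→D, X→B, Y→A, Z→A; Player 2's induced payoffs 6, 18, 3, 19; outcome (A, Z), payoffs (14, 19).
Player 2 gets 19 moving first and 20 moving second, so Player 2 prefers to move second.

second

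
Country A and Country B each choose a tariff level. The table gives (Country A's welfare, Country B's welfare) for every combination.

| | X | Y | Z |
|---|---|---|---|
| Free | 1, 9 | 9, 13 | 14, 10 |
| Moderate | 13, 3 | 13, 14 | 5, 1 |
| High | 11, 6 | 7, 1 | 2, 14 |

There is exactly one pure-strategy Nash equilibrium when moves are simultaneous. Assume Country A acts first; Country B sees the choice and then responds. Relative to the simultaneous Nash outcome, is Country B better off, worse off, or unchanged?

Solve by backward induction (Country A leads).
- Free → Country B plays Y (best of 9, 13, 10); Country A gets 9.
- Moderate → Country B plays Y (best of 3, 14, 1); Country A gets 13.
- High → Country B plays Z (best of 6, 1, 14); Country A gets 2.
Among 9, 13, 2, the best is 13 at Moderate. Subgame-perfect outcome: (Moderate, Y) with payoffs (13, 14).
Now find the simultaneous Nash equilibrium.
Country A's best replies: X→Moderate; Y→Moderate; Z→Free.
Country B's best replies: Free→Y; Moderate→Y; High→Z.
Only (Moderate, Y) has each player best-responding; Nash payoffs (13, 14).
Country B earns 14 sequentially versus 14 at the Nash outcome: unchanged.

unchanged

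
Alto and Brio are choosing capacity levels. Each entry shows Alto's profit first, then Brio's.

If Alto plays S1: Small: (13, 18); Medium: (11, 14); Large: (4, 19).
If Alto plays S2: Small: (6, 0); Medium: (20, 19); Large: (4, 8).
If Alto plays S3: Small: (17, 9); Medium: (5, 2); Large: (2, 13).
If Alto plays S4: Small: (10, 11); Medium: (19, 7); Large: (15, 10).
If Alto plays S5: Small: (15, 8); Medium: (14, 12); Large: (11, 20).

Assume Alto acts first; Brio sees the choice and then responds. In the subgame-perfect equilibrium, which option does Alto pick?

Solve by backward induction (Alto leads).
- S1: BR = Large, leader payoff 4.
- S2: BR = Medium, leader payoff 20.
- S3: BR = Large, leader payoff 2.
- S4: BR = Small, leader payoff 10.
- S5: BR = Large, leader payoff 11.
Alto's induced payoffs are 4, 20, 2, 10, 11, so Alto commits to S2. Subgame-perfect outcome: (S2, Medium) with payoffs (20, 19).

S2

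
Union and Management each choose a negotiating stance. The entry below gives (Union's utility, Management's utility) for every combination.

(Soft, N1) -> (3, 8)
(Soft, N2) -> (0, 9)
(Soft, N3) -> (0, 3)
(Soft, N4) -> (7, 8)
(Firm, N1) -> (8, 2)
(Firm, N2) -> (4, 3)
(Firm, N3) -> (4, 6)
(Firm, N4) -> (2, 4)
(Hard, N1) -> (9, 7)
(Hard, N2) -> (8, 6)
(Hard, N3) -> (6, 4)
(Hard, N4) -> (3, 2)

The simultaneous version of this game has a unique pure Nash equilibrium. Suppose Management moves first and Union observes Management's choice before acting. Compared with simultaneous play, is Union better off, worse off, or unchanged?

worse off

Backward induction with Management moving first.
- N1 → Union plays Hard (best of 3, 8, 9); Management gets 7.
- N2 → Union plays Hard (best of 0, 4, 8); Management gets 6.
- N3 → Union plays Hard (best of 0, 4, 6); Management gets 4.
- N4 → Union plays Soft (best of 7, 2, 3); Management gets 8.
Among 7, 6, 4, 8, the best is 8 at N4. Subgame-perfect outcome: (Soft, N4) with payoffs (7, 8).
Now find the simultaneous Nash equilibrium.
Union's best replies: N1→Hard; N2→Hard; N3→Hard; N4→Soft.
Management's best replies: Soft→N2; Firm→N3; Hard→N1.
The unique mutual best reply is (Hard, N1), giving (9, 7).
Union earns 7 sequentially versus 9 at the Nash outcome: worse off.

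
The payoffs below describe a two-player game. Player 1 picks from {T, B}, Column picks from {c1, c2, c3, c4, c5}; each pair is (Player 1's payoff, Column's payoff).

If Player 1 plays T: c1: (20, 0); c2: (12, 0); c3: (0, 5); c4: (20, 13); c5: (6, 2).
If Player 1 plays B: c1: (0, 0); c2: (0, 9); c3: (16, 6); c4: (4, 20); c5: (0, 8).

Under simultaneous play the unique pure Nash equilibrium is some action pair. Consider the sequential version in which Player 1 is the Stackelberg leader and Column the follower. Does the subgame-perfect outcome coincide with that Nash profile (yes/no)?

yes

Solve by backward induction (Player 1 leads).
- T: BR = c4, leader payoff 20.
- B: BR = c4, leader payoff 4.
Maximizing over 20, 4, Player 1 chooses T. Subgame-perfect outcome: (T, c4) with payoffs (20, 13).
For the simultaneous game, intersect best replies.
Player 1's best replies: c1→T; c2→T; c3→B; c4→T; c5→T.
Column's best replies: T→c4; B→c4.
Only (T, c4) has each player best-responding; Nash payoffs (20, 13).
Sequential outcome (T, c4) coincides with the Nash profile (T, c4).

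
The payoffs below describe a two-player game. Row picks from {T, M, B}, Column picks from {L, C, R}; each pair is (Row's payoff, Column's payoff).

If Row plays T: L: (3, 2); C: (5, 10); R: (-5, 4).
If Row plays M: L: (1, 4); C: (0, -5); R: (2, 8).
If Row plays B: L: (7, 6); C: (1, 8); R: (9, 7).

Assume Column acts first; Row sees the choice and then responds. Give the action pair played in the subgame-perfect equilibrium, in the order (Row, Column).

(T, C)

Backward induction with Column moving first.
- L: BR = B, leader payoff 6.
- C: BR = T, leader payoff 10.
- R: BR = B, leader payoff 7.
Among 6, 10, 7, the best is 10 at C. Subgame-perfect outcome: (T, C) with payoffs (5, 10).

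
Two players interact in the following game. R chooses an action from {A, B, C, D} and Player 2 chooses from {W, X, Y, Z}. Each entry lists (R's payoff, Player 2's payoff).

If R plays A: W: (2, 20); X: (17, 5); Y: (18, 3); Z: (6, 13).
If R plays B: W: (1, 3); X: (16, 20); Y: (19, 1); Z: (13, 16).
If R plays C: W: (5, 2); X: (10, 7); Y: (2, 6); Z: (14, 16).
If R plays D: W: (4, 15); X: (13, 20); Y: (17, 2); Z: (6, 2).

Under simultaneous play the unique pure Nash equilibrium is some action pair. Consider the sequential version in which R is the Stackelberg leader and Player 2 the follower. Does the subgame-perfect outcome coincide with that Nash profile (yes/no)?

Work backward from Player 2's decision.
- A → Player 2 plays W (best of 20, 5, 3, 13); R gets 2.
- B → Player 2 plays X (best of 3, 20, 1, 16); R gets 16.
- C → Player 2 plays Z (best of 2, 7, 6, 16); R gets 14.
- D → Player 2 plays X (best of 15, 20, 2, 2); R gets 13.
R's induced payoffs are 2, 16, 14, 13, so R commits to B. Subgame-perfect outcome: (B, X) with payoffs (16, 20).
Now find the simultaneous Nash equilibrium.
R's best replies: W→C; X→A; Y→B; Z→C.
Player 2's best replies: A→W; B→X; C→Z; D→X.
The unique mutual best reply is (C, Z), giving (14, 16).
Sequential outcome (B, X) differs from the Nash profile (C, Z).

no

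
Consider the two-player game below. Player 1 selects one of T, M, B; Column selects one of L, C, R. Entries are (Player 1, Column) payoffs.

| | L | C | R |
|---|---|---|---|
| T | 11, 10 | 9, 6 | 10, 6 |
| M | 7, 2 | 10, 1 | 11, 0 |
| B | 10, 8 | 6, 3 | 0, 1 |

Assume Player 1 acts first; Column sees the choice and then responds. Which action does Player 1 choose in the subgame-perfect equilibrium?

Work backward from Column's decision.
- T → Column plays L (best of 10, 6, 6); Player 1 gets 11.
- M → Column plays L (best of 2, 1, 0); Player 1 gets 7.
- B → Column plays L (best of 8, 3, 1); Player 1 gets 10.
Among 11, 7, 10, the best is 11 at T. Subgame-perfect outcome: (T, L) with payoffs (11, 10).

T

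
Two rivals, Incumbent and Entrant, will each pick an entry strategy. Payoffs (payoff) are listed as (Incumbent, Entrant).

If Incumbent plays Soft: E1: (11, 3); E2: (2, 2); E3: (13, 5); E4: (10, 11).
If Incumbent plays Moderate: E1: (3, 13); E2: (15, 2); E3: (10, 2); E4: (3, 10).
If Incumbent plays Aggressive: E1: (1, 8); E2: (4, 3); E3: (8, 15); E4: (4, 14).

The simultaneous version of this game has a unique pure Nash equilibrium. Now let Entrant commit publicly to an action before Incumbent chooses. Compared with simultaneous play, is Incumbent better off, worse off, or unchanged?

unchanged

Solve by backward induction (Entrant leads).
- E1: Incumbent compares 11, 3, 1 and picks Soft; Entrant would get 3.
- E2: Incumbent compares 2, 15, 4 and picks Moderate; Entrant would get 2.
- E3: Incumbent compares 13, 10, 8 and picks Soft; Entrant would get 5.
- E4: Incumbent compares 10, 3, 4 and picks Soft; Entrant would get 11.
Maximizing over 3, 2, 5, 11, Entrant chooses E4. Subgame-perfect outcome: (Soft, E4) with payoffs (10, 11).
For the simultaneous game, intersect best replies.
Incumbent's best replies: E1→Soft; E2→Moderate; E3→Soft; E4→Soft.
Entrant's best replies: Soft→E4; Moderate→E1; Aggressive→E3.
Only (Soft, E4) has each player best-responding; Nash payoffs (10, 11).
Incumbent earns 10 sequentially versus 10 at the Nash outcome: unchanged.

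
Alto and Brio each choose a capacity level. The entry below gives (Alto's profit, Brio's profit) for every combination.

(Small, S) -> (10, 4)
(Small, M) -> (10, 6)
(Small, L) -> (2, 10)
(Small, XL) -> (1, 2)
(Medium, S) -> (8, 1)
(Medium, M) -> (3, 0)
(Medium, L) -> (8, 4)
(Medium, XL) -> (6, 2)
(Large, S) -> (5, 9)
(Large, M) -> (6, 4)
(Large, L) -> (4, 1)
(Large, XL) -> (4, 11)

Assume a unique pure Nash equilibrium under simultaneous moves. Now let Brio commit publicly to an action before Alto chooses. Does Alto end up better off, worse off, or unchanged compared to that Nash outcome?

better off

Alto best-responds to each possible Brio move:
- S → Alto plays Small (best of 10, 8, 5); Brio gets 4.
- M → Alto plays Small (best of 10, 3, 6); Brio gets 6.
- L → Alto plays Medium (best of 2, 8, 4); Brio gets 4.
- XL → Alto plays Medium (best of 1, 6, 4); Brio gets 2.
Maximizing over 4, 6, 4, 2, Brio chooses M. Subgame-perfect outcome: (Small, M) with payoffs (10, 6).
For the simultaneous game, intersect best replies.
Alto's best replies: S→Small; M→Small; L→Medium; XL→Medium.
Brio's best replies: Small→L; Medium→L; Large→XL.
Only (Medium, L) has each player best-responding; Nash payoffs (8, 4).
Alto earns 10 sequentially versus 8 at the Nash outcome: better off.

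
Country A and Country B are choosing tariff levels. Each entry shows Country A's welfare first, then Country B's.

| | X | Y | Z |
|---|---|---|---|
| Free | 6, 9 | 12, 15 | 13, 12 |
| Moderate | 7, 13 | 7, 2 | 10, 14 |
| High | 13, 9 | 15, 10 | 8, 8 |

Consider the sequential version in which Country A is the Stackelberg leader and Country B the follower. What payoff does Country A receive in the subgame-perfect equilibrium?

15

Work backward from Country B's decision.
- Free: Country B compares 9, 15, 12 and picks Y; Country A would get 12.
- Moderate: Country B compares 13, 2, 14 and picks Z; Country A would get 10.
- High: Country B compares 9, 10, 8 and picks Y; Country A would get 15.
Country A's induced payoffs are 12, 10, 15, so Country A commits to High. Subgame-perfect outcome: (High, Y) with payoffs (15, 10).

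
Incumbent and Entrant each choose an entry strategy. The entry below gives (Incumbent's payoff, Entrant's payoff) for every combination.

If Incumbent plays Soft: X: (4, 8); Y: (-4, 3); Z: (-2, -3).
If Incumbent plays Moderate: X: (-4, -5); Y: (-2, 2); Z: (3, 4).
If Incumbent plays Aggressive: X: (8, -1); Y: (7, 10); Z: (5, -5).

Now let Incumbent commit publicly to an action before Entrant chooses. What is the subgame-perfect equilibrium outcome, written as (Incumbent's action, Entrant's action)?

Backward induction with Incumbent moving first.
- Soft: BR = X, leader payoff 4.
- Moderate: BR = Z, leader payoff 3.
- Aggressive: BR = Y, leader payoff 7.
Among 4, 3, 7, the best is 7 at Aggressive. Subgame-perfect outcome: (Aggressive, Y) with payoffs (7, 10).

(Aggressive, Y)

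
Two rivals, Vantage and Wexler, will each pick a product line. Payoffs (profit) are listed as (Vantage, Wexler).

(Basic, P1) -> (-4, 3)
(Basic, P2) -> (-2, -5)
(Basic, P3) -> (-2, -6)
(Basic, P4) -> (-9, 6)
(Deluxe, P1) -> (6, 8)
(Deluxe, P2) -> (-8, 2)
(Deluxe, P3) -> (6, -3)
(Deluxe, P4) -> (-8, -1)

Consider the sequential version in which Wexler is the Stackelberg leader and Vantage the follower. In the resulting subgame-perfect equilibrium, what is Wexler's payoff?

Solve by backward induction (Wexler leads).
- P1: Vantage compares -4, 6 and picks Deluxe; Wexler would get 8.
- P2: Vantage compares -2, -8 and picks Basic; Wexler would get -5.
- P3: Vantage compares -2, 6 and picks Deluxe; Wexler would get -3.
- P4: Vantage compares -9, -8 and picks Deluxe; Wexler would get -1.
Among 8, -5, -3, -1, the best is 8 at P1. Subgame-perfect outcome: (Deluxe, P1) with payoffs (6, 8).

8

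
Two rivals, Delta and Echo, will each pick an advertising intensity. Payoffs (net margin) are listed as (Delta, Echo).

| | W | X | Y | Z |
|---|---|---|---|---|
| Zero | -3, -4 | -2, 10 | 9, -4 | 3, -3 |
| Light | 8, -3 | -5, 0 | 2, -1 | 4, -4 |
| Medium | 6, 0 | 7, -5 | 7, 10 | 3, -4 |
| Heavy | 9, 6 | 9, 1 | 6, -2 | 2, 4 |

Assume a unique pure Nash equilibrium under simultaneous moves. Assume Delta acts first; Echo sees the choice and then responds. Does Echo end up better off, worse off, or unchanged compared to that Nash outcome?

unchanged

Backward induction with Delta moving first.
- Zero: BR = X, leader payoff -2.
- Light: BR = X, leader payoff -5.
- Medium: BR = Y, leader payoff 7.
- Heavy: BR = W, leader payoff 9.
Delta's induced payoffs are -2, -5, 7, 9, so Delta commits to Heavy. Subgame-perfect outcome: (Heavy, W) with payoffs (9, 6).
Now find the simultaneous Nash equilibrium.
Delta's best replies: W→Heavy; X→Heavy; Y→Zero; Z→Light.
Echo's best replies: Zero→X; Light→X; Medium→Y; Heavy→W.
The unique mutual best reply is (Heavy, W), giving (9, 6).
Echo earns 6 sequentially versus 6 at the Nash outcome: unchanged.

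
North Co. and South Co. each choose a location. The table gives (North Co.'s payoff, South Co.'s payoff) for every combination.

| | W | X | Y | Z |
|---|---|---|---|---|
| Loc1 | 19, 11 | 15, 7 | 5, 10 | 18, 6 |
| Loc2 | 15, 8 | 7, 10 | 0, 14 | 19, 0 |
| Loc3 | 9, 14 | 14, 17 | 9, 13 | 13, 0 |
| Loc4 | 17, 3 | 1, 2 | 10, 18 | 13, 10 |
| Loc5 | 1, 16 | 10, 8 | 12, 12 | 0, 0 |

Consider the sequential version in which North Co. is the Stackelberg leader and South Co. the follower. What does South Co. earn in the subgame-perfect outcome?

11

Backward induction with North Co. moving first.
- Loc1: South Co. compares 11, 7, 10, 6 and picks W; North Co. would get 19.
- Loc2: South Co. compares 8, 10, 14, 0 and picks Y; North Co. would get 0.
- Loc3: South Co. compares 14, 17, 13, 0 and picks X; North Co. would get 14.
- Loc4: South Co. compares 3, 2, 18, 10 and picks Y; North Co. would get 10.
- Loc5: South Co. compares 16, 8, 12, 0 and picks W; North Co. would get 1.
North Co.'s induced payoffs are 19, 0, 14, 10, 1, so North Co. commits to Loc1. Subgame-perfect outcome: (Loc1, W) with payoffs (19, 11).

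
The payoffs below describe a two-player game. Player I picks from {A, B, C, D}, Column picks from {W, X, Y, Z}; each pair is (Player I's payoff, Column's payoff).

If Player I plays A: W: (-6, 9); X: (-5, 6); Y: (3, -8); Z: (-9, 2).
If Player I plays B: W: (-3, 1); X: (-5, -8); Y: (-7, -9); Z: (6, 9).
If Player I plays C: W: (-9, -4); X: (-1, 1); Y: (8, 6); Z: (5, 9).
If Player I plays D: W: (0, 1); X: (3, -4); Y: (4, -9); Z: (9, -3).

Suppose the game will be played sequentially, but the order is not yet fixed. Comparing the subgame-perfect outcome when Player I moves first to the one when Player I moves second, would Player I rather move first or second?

second

If Player I leads: Column's best replies are A→W, B→Z, C→Z, D→W; Player I's induced payoffs -6, 6, 5, 0; outcome (B, Z), payoffs (6, 9).
If Column leads: Player I's best replies are W→D, X→D, Y→C, Z→D; Column's induced payoffs 1, -4, 6, -3; outcome (C, Y), payoffs (8, 6).
Player I gets 6 moving first and 8 moving second, so Player I prefers to move second.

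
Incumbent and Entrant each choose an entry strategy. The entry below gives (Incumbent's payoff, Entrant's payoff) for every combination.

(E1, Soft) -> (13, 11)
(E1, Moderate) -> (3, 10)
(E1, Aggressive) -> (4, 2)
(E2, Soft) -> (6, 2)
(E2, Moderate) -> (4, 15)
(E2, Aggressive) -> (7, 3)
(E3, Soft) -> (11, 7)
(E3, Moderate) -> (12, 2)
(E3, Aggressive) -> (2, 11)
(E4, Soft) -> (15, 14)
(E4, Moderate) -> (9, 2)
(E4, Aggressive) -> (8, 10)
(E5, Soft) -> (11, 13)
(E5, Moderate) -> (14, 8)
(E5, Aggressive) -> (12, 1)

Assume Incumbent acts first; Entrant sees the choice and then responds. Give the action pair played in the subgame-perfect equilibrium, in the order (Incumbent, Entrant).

(E4, Soft)

Solve by backward induction (Incumbent leads).
- E1 → Entrant plays Soft (best of 11, 10, 2); Incumbent gets 13.
- E2 → Entrant plays Moderate (best of 2, 15, 3); Incumbent gets 4.
- E3 → Entrant plays Aggressive (best of 7, 2, 11); Incumbent gets 2.
- E4 → Entrant plays Soft (best of 14, 2, 10); Incumbent gets 15.
- E5 → Entrant plays Soft (best of 13, 8, 1); Incumbent gets 11.
Incumbent's induced payoffs are 13, 4, 2, 15, 11, so Incumbent commits to E4. Subgame-perfect outcome: (E4, Soft) with payoffs (15, 14).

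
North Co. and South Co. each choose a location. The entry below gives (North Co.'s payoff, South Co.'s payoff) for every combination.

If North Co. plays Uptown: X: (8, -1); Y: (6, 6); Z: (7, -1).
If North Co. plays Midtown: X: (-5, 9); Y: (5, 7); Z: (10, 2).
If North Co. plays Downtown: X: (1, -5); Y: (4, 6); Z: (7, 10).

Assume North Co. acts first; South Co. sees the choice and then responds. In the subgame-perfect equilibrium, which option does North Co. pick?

South Co. best-responds to each possible North Co. move:
- Uptown: South Co. compares -1, 6, -1 and picks Y; North Co. would get 6.
- Midtown: South Co. compares 9, 7, 2 and picks X; North Co. would get -5.
- Downtown: South Co. compares -5, 6, 10 and picks Z; North Co. would get 7.
North Co.'s induced payoffs are 6, -5, 7, so North Co. commits to Downtown. Subgame-perfect outcome: (Downtown, Z) with payoffs (7, 10).

Downtown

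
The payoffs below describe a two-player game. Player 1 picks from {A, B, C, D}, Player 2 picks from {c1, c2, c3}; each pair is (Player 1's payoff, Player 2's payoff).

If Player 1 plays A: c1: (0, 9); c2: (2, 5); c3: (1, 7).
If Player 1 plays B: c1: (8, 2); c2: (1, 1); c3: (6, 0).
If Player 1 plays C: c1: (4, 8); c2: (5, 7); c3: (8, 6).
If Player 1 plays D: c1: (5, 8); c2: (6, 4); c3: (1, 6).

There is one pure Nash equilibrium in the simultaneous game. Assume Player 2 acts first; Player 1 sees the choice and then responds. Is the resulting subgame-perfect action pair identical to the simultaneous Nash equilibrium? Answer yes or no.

Player 1 best-responds to each possible Player 2 move:
- c1: BR = B, leader payoff 2.
- c2: BR = D, leader payoff 4.
- c3: BR = C, leader payoff 6.
Among 2, 4, 6, the best is 6 at c3. Subgame-perfect outcome: (C, c3) with payoffs (8, 6).
Now find the simultaneous Nash equilibrium.
Player 1's best replies: c1→B; c2→D; c3→C.
Player 2's best replies: A→c1; B→c1; C→c1; D→c1.
The unique mutual best reply is (B, c1), giving (8, 2).
Sequential outcome (C, c3) differs from the Nash profile (B, c1).

no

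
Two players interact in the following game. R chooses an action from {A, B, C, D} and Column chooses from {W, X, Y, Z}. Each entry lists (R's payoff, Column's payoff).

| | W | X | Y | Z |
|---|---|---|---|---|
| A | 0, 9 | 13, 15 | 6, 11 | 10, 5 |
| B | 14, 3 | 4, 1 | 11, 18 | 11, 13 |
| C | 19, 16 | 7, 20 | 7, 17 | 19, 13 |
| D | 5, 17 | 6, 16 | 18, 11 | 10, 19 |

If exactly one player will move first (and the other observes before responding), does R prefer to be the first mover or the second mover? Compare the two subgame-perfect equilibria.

If R leads: Column's best replies are A→X, B→Y, C→X, D→Z; R's induced payoffs 13, 11, 7, 10; outcome (A, X), payoffs (13, 15).
If Column leads: R's best replies are W→C, X→A, Y→D, Z→C; Column's induced payoffs 16, 15, 11, 13; outcome (C, W), payoffs (19, 16).
R gets 13 moving first and 19 moving second, so R prefers to move second.

second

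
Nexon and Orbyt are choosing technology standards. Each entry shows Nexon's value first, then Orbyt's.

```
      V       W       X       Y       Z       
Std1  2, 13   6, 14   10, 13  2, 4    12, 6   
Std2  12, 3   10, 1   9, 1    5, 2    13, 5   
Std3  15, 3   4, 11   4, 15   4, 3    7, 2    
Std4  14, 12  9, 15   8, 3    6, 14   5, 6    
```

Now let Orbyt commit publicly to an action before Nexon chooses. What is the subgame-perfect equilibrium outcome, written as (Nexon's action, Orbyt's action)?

Work backward from Nexon's decision.
- V: Nexon compares 2, 12, 15, 14 and picks Std3; Orbyt would get 3.
- W: Nexon compares 6, 10, 4, 9 and picks Std2; Orbyt would get 1.
- X: Nexon compares 10, 9, 4, 8 and picks Std1; Orbyt would get 13.
- Y: Nexon compares 2, 5, 4, 6 and picks Std4; Orbyt would get 14.
- Z: Nexon compares 12, 13, 7, 5 and picks Std2; Orbyt would get 5.
Orbyt's induced payoffs are 3, 1, 13, 14, 5, so Orbyt commits to Y. Subgame-perfect outcome: (Std4, Y) with payoffs (6, 14).

(Std4, Y)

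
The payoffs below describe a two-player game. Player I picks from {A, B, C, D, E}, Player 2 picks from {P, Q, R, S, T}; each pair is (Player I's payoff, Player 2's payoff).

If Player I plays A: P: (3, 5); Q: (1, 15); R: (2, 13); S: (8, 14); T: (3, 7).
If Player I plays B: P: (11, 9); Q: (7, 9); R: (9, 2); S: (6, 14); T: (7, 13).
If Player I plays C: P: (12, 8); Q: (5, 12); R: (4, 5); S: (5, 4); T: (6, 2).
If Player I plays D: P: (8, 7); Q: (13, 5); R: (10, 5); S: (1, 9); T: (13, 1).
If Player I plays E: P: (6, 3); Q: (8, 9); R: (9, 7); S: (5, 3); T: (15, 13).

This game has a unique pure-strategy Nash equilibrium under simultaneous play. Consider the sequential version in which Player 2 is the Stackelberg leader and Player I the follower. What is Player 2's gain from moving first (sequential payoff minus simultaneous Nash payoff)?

Solve by backward induction (Player 2 leads).
- P: Player I compares 3, 11, 12, 8, 6 and picks C; Player 2 would get 8.
- Q: Player I compares 1, 7, 5, 13, 8 and picks D; Player 2 would get 5.
- R: Player I compares 2, 9, 4, 10, 9 and picks D; Player 2 would get 5.
- S: Player I compares 8, 6, 5, 1, 5 and picks A; Player 2 would get 14.
- T: Player I compares 3, 7, 6, 13, 15 and picks E; Player 2 would get 13.
Player 2's induced payoffs are 8, 5, 5, 14, 13, so Player 2 commits to S. Subgame-perfect outcome: (A, S) with payoffs (8, 14).
For the simultaneous game, intersect best replies.
Player I's best replies: P→C; Q→D; R→D; S→A; T→E.
Player 2's best replies: A→Q; B→S; C→Q; D→S; E→T.
The unique mutual best reply is (E, T), giving (15, 13).
Player 2's commitment gain: 14 − 13 = 1.

1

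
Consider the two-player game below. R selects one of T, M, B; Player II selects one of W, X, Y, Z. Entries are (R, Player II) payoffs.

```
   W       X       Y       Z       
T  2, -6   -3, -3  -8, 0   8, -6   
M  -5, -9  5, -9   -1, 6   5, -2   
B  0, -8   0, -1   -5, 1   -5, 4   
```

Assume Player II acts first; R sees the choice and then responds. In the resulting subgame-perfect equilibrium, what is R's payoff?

Backward induction with Player II moving first.
- W → R plays T (best of 2, -5, 0); Player II gets -6.
- X → R plays M (best of -3, 5, 0); Player II gets -9.
- Y → R plays M (best of -8, -1, -5); Player II gets 6.
- Z → R plays T (best of 8, 5, -5); Player II gets -6.
Maximizing over -6, -9, 6, -6, Player II chooses Y. Subgame-perfect outcome: (M, Y) with payoffs (-1, 6).

-1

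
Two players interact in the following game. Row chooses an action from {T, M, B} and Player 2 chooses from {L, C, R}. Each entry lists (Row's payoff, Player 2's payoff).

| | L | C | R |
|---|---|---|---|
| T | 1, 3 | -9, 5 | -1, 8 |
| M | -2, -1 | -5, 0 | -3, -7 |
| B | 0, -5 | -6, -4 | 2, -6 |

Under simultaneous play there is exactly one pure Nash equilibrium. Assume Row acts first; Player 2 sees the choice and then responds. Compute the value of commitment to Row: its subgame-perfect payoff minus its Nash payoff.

Player 2 best-responds to each possible Row move:
- T: BR = R, leader payoff -1.
- M: BR = C, leader payoff -5.
- B: BR = C, leader payoff -6.
Maximizing over -1, -5, -6, Row chooses T. Subgame-perfect outcome: (T, R) with payoffs (-1, 8).
Under simultaneous play:
Row's best replies: L→T; C→M; R→B.
Player 2's best replies: T→R; M→C; B→C.
The unique mutual best reply is (M, C), giving (-5, 0).
Row's commitment gain: -1 − -5 = 4.

4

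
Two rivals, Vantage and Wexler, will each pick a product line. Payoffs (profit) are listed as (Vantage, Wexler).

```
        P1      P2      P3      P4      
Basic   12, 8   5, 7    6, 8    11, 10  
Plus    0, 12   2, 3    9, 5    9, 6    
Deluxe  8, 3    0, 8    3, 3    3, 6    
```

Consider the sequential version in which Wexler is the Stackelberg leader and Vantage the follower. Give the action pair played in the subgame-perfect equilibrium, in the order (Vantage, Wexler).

(Basic, P4)

Work backward from Vantage's decision.
- P1: Vantage compares 12, 0, 8 and picks Basic; Wexler would get 8.
- P2: Vantage compares 5, 2, 0 and picks Basic; Wexler would get 7.
- P3: Vantage compares 6, 9, 3 and picks Plus; Wexler would get 5.
- P4: Vantage compares 11, 9, 3 and picks Basic; Wexler would get 10.
Among 8, 7, 5, 10, the best is 10 at P4. Subgame-perfect outcome: (Basic, P4) with payoffs (11, 10).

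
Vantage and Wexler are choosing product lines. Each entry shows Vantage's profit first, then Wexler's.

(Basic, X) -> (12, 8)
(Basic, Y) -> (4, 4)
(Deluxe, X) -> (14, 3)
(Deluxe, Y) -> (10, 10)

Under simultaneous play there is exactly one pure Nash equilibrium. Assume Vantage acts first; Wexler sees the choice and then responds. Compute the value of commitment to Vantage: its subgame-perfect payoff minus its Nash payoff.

2

Wexler best-responds to each possible Vantage move:
- Basic: BR = X, leader payoff 12.
- Deluxe: BR = Y, leader payoff 10.
Among 12, 10, the best is 12 at Basic. Subgame-perfect outcome: (Basic, X) with payoffs (12, 8).
Under simultaneous play:
Vantage's best replies: X→Deluxe; Y→Deluxe.
Wexler's best replies: Basic→X; Deluxe→Y.
Only (Deluxe, Y) has each player best-responding; Nash payoffs (10, 10).
Vantage's commitment gain: 12 − 10 = 2.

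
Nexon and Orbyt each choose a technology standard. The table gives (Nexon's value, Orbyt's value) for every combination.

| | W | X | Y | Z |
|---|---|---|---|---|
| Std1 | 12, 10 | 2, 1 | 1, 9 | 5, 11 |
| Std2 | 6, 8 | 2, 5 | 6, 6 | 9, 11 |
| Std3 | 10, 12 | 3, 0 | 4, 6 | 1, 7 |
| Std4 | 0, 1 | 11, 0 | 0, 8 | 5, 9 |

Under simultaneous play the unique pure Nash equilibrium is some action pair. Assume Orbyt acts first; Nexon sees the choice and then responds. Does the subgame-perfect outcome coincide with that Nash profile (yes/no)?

Solve by backward induction (Orbyt leads).
- W: BR = Std1, leader payoff 10.
- X: BR = Std4, leader payoff 0.
- Y: BR = Std2, leader payoff 6.
- Z: BR = Std2, leader payoff 11.
Among 10, 0, 6, 11, the best is 11 at Z. Subgame-perfect outcome: (Std2, Z) with payoffs (9, 11).
Now find the simultaneous Nash equilibrium.
Nexon's best replies: W→Std1; X→Std4; Y→Std2; Z→Std2.
Orbyt's best replies: Std1→Z; Std2→Z; Std3→W; Std4→Z.
The unique mutual best reply is (Std2, Z), giving (9, 11).
Sequential outcome (Std2, Z) coincides with the Nash profile (Std2, Z).

yes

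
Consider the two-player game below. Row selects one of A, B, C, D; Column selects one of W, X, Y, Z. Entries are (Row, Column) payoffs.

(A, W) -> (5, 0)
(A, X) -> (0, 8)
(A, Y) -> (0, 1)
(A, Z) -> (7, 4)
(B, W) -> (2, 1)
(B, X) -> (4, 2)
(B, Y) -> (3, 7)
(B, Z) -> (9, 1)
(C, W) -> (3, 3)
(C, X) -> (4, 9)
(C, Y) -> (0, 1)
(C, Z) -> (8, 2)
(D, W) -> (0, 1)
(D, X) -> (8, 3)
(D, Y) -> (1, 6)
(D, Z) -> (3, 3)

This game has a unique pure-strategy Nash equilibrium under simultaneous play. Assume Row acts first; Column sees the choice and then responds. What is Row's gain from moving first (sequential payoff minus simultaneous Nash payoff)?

Backward induction with Row moving first.
- A → Column plays X (best of 0, 8, 1, 4); Row gets 0.
- B → Column plays Y (best of 1, 2, 7, 1); Row gets 3.
- C → Column plays X (best of 3, 9, 1, 2); Row gets 4.
- D → Column plays Y (best of 1, 3, 6, 3); Row gets 1.
Among 0, 3, 4, 1, the best is 4 at C. Subgame-perfect outcome: (C, X) with payoffs (4, 9).
For the simultaneous game, intersect best replies.
Row's best replies: W→A; X→D; Y→B; Z→B.
Column's best replies: A→X; B→Y; C→X; D→Y.
Only (B, Y) has each player best-responding; Nash payoffs (3, 7).
Row's commitment gain: 4 − 3 = 1.

1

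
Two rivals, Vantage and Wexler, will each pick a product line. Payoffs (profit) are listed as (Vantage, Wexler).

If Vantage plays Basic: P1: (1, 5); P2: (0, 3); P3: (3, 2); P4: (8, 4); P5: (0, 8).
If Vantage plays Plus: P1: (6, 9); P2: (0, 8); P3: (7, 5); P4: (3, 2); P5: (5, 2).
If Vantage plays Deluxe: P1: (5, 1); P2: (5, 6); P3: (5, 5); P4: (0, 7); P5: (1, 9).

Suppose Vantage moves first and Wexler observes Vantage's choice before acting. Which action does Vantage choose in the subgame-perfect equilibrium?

Plus

Wexler best-responds to each possible Vantage move:
- Basic: BR = P5, leader payoff 0.
- Plus: BR = P1, leader payoff 6.
- Deluxe: BR = P5, leader payoff 1.
Among 0, 6, 1, the best is 6 at Plus. Subgame-perfect outcome: (Plus, P1) with payoffs (6, 9).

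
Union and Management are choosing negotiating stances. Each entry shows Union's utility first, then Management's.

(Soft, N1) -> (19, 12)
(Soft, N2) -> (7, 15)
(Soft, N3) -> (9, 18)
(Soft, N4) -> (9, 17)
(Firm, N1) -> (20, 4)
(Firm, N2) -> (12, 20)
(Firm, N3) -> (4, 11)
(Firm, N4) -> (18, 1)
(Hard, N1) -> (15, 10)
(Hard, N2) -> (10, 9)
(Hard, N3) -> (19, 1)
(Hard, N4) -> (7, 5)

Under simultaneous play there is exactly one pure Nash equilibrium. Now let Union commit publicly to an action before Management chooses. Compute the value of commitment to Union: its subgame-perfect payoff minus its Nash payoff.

3

Backward induction with Union moving first.
- Soft: Management compares 12, 15, 18, 17 and picks N3; Union would get 9.
- Firm: Management compares 4, 20, 11, 1 and picks N2; Union would get 12.
- Hard: Management compares 10, 9, 1, 5 and picks N1; Union would get 15.
Union's induced payoffs are 9, 12, 15, so Union commits to Hard. Subgame-perfect outcome: (Hard, N1) with payoffs (15, 10).
Under simultaneous play:
Union's best replies: N1→Firm; N2→Firm; N3→Hard; N4→Firm.
Management's best replies: Soft→N3; Firm→N2; Hard→N1.
Only (Firm, N2) has each player best-responding; Nash payoffs (12, 20).
Union's commitment gain: 15 − 12 = 3.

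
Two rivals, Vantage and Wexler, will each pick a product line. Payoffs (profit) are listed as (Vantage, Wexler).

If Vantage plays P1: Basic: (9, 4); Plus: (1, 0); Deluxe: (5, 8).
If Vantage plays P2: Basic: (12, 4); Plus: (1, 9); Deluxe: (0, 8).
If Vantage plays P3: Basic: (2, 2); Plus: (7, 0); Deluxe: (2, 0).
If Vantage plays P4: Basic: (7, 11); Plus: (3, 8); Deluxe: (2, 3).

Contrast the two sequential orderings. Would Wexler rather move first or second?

second

If Vantage leads: Wexler's best replies are P1→Deluxe, P2→Plus, P3→Basic, P4→Basic; Vantage's induced payoffs 5, 1, 2, 7; outcome (P4, Basic), payoffs (7, 11).
If Wexler leads: Vantage's best replies are Basic→P2, Plus→P3, Deluxe→P1; Wexler's induced payoffs 4, 0, 8; outcome (P1, Deluxe), payoffs (5, 8).
Wexler gets 8 moving first and 11 moving second, so Wexler prefers to move second.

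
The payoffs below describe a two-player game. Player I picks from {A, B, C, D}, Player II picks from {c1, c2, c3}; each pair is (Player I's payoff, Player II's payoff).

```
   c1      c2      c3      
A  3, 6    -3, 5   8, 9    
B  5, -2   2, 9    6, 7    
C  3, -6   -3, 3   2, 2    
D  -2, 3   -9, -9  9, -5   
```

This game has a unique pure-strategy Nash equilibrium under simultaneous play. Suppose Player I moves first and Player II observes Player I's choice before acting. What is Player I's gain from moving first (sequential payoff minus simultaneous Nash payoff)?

Work backward from Player II's decision.
- A: Player II compares 6, 5, 9 and picks c3; Player I would get 8.
- B: Player II compares -2, 9, 7 and picks c2; Player I would get 2.
- C: Player II compares -6, 3, 2 and picks c2; Player I would get -3.
- D: Player II compares 3, -9, -5 and picks c1; Player I would get -2.
Among 8, 2, -3, -2, the best is 8 at A. Subgame-perfect outcome: (A, c3) with payoffs (8, 9).
Now find the simultaneous Nash equilibrium.
Player I's best replies: c1→B; c2→B; c3→D.
Player II's best replies: A→c3; B→c2; C→c2; D→c1.
Only (B, c2) has each player best-responding; Nash payoffs (2, 9).
Player I's commitment gain: 8 − 2 = 6.

6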